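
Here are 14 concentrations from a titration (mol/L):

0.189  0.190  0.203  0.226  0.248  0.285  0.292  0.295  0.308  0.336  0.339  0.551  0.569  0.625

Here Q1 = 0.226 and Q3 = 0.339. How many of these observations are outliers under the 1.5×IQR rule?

3

IQR = 0.113; fences at 0.226 − 0.1695 = 0.0565 and 0.339 + 0.1695 = 0.5085.
Outside the cutoffs: 0.551, 0.569, 0.625.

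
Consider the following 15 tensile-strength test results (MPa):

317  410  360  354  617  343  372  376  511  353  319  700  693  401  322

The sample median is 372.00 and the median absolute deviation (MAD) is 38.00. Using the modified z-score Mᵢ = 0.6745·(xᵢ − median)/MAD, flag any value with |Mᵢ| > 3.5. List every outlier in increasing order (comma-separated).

|Mᵢ| > 3.5 ⇔ |xᵢ − 372.00| > 3.5·38.00/0.6745 = 197.18.
So outliers lie outside [174.82, 569.18].
617: M = 4.35 → outlier.
693: M = 5.70 → outlier.
700: M = 5.82 → outlier.

617, 693, 700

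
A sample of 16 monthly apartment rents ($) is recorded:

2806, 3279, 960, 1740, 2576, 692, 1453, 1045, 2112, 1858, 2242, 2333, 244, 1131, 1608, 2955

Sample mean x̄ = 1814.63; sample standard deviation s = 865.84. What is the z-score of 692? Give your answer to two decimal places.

-1.30

z = (692 − 1814.63) / 865.84 = -1.30.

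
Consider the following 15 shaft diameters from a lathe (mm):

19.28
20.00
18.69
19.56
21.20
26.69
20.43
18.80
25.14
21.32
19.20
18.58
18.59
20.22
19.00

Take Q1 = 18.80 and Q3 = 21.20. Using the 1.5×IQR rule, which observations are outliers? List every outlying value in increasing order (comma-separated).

25.14, 26.69

IQR = Q3 − Q1 = 21.20 − 18.80 = 2.40.
Lower fence = Q1 − 1.5·IQR = 18.80 − 3.60 = 15.20.
Upper fence = Q3 + 1.5·IQR = 21.20 + 3.60 = 24.80.
25.14 > 24.80 → outlier.
26.69 > 24.80 → outlier.
All remaining values lie within [15.20, 24.80].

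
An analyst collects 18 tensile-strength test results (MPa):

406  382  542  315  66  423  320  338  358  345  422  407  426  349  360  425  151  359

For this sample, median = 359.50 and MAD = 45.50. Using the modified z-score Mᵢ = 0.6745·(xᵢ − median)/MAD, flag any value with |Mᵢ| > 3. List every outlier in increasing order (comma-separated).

66, 151

|Mᵢ| > 3 ⇔ |xᵢ − 359.50| > 3·45.50/0.6745 = 202.37.
So outliers lie outside [157.13, 561.87].
66: M = -4.35 → outlier.
151: M = -3.09 → outlier.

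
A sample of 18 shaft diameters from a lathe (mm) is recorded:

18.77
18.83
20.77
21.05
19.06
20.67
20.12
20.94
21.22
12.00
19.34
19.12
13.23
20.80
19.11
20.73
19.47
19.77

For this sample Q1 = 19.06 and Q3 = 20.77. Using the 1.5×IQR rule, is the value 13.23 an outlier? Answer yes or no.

IQR = Q3 − Q1 = 20.77 − 19.06 = 1.71.
Lower fence = Q1 − 1.5·IQR = 19.06 − 2.565 = 16.495.
Upper fence = Q3 + 1.5·IQR = 20.77 + 2.565 = 23.335.
13.23 lies below the lower fence.

yes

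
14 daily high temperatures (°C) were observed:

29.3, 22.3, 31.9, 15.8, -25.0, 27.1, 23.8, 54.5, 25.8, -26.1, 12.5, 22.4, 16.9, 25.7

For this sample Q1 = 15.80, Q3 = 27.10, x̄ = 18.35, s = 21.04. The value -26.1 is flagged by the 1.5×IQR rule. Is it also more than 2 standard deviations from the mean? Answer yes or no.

yes

z = (-26.1 − 18.35) / 21.04 = -2.11.
|z| = 2.11 > 2.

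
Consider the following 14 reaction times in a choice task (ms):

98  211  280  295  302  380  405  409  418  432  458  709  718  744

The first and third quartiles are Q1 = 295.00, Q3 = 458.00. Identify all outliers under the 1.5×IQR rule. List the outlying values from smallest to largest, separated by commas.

IQR = Q3 − Q1 = 458.00 − 295.00 = 163.00.
Lower fence = Q1 − 1.5·IQR = 295.00 − 244.50 = 50.50.
Upper fence = Q3 + 1.5·IQR = 458.00 + 244.50 = 702.50.
709 > 702.50 → outlier.
718 > 702.50 → outlier.
744 > 702.50 → outlier.
All remaining values lie within [50.50, 702.50].

709, 718, 744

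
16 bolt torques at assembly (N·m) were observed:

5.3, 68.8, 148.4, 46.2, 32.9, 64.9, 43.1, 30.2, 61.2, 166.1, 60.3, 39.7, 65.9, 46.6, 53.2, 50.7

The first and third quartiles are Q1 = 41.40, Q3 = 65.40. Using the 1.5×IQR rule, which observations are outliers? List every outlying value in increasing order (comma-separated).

IQR = Q3 − Q1 = 65.40 − 41.40 = 24.00.
Lower fence = Q1 − 1.5·IQR = 41.40 − 36.00 = 5.40.
Upper fence = Q3 + 1.5·IQR = 65.40 + 36.00 = 101.40.
5.3 < 5.40 → outlier.
148.4 > 101.40 → outlier.
166.1 > 101.40 → outlier.
All remaining values lie within [5.40, 101.40].

5.3, 148.4, 166.1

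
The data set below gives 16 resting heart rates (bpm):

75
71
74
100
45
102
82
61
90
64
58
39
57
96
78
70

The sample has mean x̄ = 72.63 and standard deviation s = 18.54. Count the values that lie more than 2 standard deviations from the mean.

0

Cutoffs: x̄ ± 2s = [35.55, 109.71].
Every value lies within the cutoffs.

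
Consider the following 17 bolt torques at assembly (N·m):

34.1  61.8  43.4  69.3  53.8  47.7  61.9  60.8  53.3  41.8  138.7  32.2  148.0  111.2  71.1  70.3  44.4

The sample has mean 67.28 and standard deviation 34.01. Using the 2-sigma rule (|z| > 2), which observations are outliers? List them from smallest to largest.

Cutoffs at x̄ ± 2s: 67.28 ± 2·34.01 = [-0.74, 135.30].
138.7: z = 2.10, |z| > 2 → outlier.
148.0: z = 2.37, |z| > 2 → outlier.
Every other value lies within [-0.74, 135.30].

138.7, 148.0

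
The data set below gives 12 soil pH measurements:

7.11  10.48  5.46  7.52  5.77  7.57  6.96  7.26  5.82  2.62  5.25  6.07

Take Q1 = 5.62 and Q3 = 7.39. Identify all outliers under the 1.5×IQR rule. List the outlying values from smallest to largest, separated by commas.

2.62, 10.48

IQR = Q3 − Q1 = 7.39 − 5.62 = 1.77.
Lower fence = Q1 − 1.5·IQR = 5.62 − 2.655 = 2.965.
Upper fence = Q3 + 1.5·IQR = 7.39 + 2.655 = 10.045.
2.62 < 2.965 → outlier.
10.48 > 10.045 → outlier.
All remaining values lie within [2.965, 10.045].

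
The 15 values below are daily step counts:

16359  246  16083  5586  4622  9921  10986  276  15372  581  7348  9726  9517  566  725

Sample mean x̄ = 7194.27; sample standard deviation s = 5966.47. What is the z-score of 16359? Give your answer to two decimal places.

z = (16359 − 7194.27) / 5966.47 = 1.54.

1.54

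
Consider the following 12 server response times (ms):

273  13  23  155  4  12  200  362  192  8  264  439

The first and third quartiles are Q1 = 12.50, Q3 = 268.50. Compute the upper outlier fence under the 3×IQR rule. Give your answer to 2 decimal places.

IQR = Q3 − Q1 = 268.50 − 12.50 = 256.00.
Lower fence = Q1 − 3·IQR = 12.50 − 768.00 = -755.50.
Upper fence = Q3 + 3·IQR = 268.50 + 768.00 = 1036.50.

1036.50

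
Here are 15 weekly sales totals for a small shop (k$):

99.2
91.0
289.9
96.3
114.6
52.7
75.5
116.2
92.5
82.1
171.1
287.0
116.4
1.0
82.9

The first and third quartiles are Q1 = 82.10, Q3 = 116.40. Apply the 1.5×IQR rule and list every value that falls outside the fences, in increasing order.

1.0, 171.1, 287.0, 289.9

IQR = Q3 − Q1 = 116.40 − 82.10 = 34.30.
Lower fence = Q1 − 1.5·IQR = 82.10 − 51.45 = 30.65.
Upper fence = Q3 + 1.5·IQR = 116.40 + 51.45 = 167.85.
1.0 < 30.65 → outlier.
171.1 > 167.85 → outlier.
287.0 > 167.85 → outlier.
289.9 > 167.85 → outlier.
All remaining values lie within [30.65, 167.85].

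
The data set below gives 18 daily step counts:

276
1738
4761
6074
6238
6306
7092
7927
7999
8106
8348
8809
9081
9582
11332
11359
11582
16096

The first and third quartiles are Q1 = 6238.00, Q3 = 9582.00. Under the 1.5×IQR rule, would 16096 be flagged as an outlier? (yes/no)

IQR = Q3 − Q1 = 9582.00 − 6238.00 = 3344.00.
Lower fence = Q1 − 1.5·IQR = 6238.00 − 5016.00 = 1222.00.
Upper fence = Q3 + 1.5·IQR = 9582.00 + 5016.00 = 14598.00.
16096 lies above the upper fence.

yes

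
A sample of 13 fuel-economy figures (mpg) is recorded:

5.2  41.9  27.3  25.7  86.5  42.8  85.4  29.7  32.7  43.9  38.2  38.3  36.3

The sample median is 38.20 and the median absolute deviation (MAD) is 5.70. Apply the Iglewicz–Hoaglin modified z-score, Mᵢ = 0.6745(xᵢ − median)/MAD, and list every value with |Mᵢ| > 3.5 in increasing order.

|Mᵢ| > 3.5 ⇔ |xᵢ − 38.20| > 3.5·5.70/0.6745 = 29.58.
So outliers lie outside [8.62, 67.78].
5.2: M = -3.90 → outlier.
85.4: M = 5.59 → outlier.
86.5: M = 5.72 → outlier.

5.2, 85.4, 86.5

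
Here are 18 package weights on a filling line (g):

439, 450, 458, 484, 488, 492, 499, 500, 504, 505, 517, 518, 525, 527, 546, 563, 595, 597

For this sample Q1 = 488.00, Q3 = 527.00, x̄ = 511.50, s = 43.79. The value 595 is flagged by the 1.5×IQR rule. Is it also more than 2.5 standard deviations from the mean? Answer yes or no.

no

z = (595 − 511.50) / 43.79 = 1.91.
|z| = 1.91 ≤ 2.5.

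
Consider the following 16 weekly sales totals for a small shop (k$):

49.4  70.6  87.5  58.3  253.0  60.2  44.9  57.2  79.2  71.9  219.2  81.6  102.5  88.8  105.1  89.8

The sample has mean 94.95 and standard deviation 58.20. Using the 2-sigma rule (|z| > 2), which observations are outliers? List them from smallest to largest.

Cutoffs at x̄ ± 2s: 94.95 ± 2·58.20 = [-21.45, 211.35].
219.2: z = 2.13, |z| > 2 → outlier.
253.0: z = 2.72, |z| > 2 → outlier.
Every other value lies within [-21.45, 211.35].

219.2, 253.0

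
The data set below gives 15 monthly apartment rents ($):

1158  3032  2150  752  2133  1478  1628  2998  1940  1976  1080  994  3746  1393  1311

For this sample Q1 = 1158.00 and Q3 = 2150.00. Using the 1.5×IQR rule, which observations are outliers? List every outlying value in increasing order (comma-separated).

IQR = Q3 − Q1 = 2150.00 − 1158.00 = 992.00.
Lower fence = Q1 − 1.5·IQR = 1158.00 − 1488.00 = -330.00.
Upper fence = Q3 + 1.5·IQR = 2150.00 + 1488.00 = 3638.00.
3746 > 3638.00 → outlier.
All remaining values lie within [-330.00, 3638.00].

3746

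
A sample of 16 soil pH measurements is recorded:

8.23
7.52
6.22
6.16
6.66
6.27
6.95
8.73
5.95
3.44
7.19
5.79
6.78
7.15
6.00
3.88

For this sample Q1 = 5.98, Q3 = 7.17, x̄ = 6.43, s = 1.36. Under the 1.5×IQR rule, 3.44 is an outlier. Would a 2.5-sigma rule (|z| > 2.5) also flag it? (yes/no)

no

z = (3.44 − 6.43) / 1.36 = -2.20.
|z| = 2.20 ≤ 2.5.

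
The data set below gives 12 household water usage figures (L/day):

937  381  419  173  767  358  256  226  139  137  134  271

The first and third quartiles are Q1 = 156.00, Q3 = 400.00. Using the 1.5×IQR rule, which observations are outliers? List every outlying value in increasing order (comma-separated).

767, 937

IQR = Q3 − Q1 = 400.00 − 156.00 = 244.00.
Lower fence = Q1 − 1.5·IQR = 156.00 − 366.00 = -210.00.
Upper fence = Q3 + 1.5·IQR = 400.00 + 366.00 = 766.00.
767 > 766.00 → outlier.
937 > 766.00 → outlier.
All remaining values lie within [-210.00, 766.00].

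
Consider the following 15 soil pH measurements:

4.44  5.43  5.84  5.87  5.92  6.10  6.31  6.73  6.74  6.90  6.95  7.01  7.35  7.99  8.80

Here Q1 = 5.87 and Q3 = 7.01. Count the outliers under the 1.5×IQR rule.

IQR = 1.14; fences at 5.87 − 1.71 = 4.16 and 7.01 + 1.71 = 8.72.
Outside the cutoffs: 8.80.

1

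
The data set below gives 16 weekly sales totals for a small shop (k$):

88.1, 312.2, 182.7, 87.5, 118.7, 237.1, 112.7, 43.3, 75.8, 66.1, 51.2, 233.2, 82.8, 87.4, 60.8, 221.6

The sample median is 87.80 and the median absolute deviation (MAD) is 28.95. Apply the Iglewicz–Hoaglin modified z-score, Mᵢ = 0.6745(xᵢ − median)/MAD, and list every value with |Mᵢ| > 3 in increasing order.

221.6, 233.2, 237.1, 312.2

|Mᵢ| > 3 ⇔ |xᵢ − 87.80| > 3·28.95/0.6745 = 128.76.
So outliers lie outside [-40.96, 216.56].
221.6: M = 3.12 → outlier.
233.2: M = 3.39 → outlier.
237.1: M = 3.48 → outlier.
312.2: M = 5.23 → outlier.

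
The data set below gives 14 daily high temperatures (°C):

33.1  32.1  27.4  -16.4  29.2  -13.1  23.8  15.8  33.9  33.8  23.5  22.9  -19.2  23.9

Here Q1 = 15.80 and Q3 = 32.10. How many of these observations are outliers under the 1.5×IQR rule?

IQR = 16.30; fences at 15.80 − 24.45 = -8.65 and 32.10 + 24.45 = 56.55.
Outside the cutoffs: -19.2, -16.4, -13.1.

3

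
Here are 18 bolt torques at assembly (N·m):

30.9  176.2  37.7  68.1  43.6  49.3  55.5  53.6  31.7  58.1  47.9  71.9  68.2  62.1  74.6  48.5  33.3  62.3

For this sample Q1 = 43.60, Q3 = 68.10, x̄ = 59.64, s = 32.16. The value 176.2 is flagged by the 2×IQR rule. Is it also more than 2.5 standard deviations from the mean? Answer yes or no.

yes

z = (176.2 − 59.64) / 32.16 = 3.62.
|z| = 3.62 > 2.5.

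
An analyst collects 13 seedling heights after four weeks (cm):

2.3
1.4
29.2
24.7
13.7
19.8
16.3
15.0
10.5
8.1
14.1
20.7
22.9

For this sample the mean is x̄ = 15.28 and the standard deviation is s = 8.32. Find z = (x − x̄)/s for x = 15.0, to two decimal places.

-0.03

z = (15.0 − 15.28) / 8.32 = -0.03.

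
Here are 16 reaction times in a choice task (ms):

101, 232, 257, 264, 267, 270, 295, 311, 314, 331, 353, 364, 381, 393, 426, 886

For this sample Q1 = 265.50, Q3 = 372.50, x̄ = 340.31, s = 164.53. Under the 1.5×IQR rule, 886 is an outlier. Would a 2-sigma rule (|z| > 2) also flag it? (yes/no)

z = (886 − 340.31) / 164.53 = 3.32.
|z| = 3.32 > 2.

yes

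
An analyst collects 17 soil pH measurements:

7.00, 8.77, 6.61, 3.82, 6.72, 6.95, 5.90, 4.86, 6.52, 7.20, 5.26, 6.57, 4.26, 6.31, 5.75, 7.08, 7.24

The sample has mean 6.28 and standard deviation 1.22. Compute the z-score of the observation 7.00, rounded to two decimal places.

0.59

z = (7.00 − 6.28) / 1.22 = 0.59.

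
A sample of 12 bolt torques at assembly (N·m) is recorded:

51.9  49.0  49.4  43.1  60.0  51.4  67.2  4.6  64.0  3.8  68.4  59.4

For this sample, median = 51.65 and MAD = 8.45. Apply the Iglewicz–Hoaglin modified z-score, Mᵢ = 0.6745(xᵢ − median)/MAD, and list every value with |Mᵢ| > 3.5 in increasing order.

|Mᵢ| > 3.5 ⇔ |xᵢ − 51.65| > 3.5·8.45/0.6745 = 43.85.
So outliers lie outside [7.80, 95.50].
3.8: M = -3.82 → outlier.
4.6: M = -3.76 → outlier.

3.8, 4.6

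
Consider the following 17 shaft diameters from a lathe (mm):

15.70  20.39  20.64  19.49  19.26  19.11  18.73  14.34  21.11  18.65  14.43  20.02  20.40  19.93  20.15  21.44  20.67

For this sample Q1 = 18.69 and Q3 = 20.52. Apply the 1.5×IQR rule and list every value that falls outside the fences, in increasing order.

14.34, 14.43, 15.70

IQR = Q3 − Q1 = 20.52 − 18.69 = 1.83.
Lower fence = Q1 − 1.5·IQR = 18.69 − 2.745 = 15.945.
Upper fence = Q3 + 1.5·IQR = 20.52 + 2.745 = 23.265.
14.34 < 15.945 → outlier.
14.43 < 15.945 → outlier.
15.70 < 15.945 → outlier.
All remaining values lie within [15.945, 23.265].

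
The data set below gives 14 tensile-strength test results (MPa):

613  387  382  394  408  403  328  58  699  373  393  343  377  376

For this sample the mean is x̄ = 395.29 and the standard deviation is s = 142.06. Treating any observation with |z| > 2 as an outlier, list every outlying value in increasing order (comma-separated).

Cutoffs at x̄ ± 2s: 395.29 ± 2·142.06 = [111.17, 679.41].
58: z = -2.37, |z| > 2 → outlier.
699: z = 2.14, |z| > 2 → outlier.
Every other value lies within [111.17, 679.41].

58, 699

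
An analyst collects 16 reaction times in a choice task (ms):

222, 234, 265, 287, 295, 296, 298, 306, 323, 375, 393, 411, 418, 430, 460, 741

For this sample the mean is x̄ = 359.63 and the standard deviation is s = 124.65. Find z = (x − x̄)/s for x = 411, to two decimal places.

0.41

z = (411 − 359.63) / 124.65 = 0.41.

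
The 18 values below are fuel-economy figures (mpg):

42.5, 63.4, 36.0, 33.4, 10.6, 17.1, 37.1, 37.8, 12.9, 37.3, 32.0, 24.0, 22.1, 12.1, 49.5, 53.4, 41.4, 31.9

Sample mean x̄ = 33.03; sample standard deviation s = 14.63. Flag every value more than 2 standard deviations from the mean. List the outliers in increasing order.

63.4

Cutoffs at x̄ ± 2s: 33.03 ± 2·14.63 = [3.77, 62.29].
63.4: z = 2.08, |z| > 2 → outlier.
Every other value lies within [3.77, 62.29].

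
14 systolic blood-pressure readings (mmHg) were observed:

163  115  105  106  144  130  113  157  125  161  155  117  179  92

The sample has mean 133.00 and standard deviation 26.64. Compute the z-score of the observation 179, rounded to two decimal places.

z = (179 − 133.00) / 26.64 = 1.73.

1.73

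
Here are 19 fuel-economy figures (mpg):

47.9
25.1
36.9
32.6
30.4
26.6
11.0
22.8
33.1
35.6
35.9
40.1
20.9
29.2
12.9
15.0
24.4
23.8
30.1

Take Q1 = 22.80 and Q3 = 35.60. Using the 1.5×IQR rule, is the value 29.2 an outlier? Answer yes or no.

no

IQR = Q3 − Q1 = 35.60 − 22.80 = 12.80.
Lower fence = Q1 − 1.5·IQR = 22.80 − 19.20 = 3.60.
Upper fence = Q3 + 1.5·IQR = 35.60 + 19.20 = 54.80.
29.2 lies within [3.60, 54.80].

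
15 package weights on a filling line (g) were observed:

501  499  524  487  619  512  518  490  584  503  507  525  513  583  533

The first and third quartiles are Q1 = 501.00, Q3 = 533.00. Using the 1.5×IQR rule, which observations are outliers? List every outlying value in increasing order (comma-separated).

583, 584, 619

IQR = Q3 − Q1 = 533.00 − 501.00 = 32.00.
Lower fence = Q1 − 1.5·IQR = 501.00 − 48.00 = 453.00.
Upper fence = Q3 + 1.5·IQR = 533.00 + 48.00 = 581.00.
583 > 581.00 → outlier.
584 > 581.00 → outlier.
619 > 581.00 → outlier.
All remaining values lie within [453.00, 581.00].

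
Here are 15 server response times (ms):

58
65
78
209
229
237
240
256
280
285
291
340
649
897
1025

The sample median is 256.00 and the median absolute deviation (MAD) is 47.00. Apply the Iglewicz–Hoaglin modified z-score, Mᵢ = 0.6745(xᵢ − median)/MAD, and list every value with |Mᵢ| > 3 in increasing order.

|Mᵢ| > 3 ⇔ |xᵢ − 256.00| > 3·47.00/0.6745 = 209.04.
So outliers lie outside [46.96, 465.04].
649: M = 5.64 → outlier.
897: M = 9.20 → outlier.
1025: M = 11.04 → outlier.

649, 897, 1025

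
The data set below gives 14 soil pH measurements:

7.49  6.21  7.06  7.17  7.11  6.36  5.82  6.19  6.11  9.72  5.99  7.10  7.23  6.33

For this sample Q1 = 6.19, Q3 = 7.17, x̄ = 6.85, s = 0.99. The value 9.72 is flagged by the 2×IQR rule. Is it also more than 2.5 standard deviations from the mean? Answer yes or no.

z = (9.72 − 6.85) / 0.99 = 2.90.
|z| = 2.90 > 2.5.

yes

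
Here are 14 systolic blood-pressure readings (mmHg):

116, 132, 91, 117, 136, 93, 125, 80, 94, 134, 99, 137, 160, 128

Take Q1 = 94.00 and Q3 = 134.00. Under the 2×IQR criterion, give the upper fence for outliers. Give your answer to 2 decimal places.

214.00

IQR = Q3 − Q1 = 134.00 − 94.00 = 40.00.
Lower fence = Q1 − 2·IQR = 94.00 − 80.00 = 14.00.
Upper fence = Q3 + 2·IQR = 134.00 + 80.00 = 214.00.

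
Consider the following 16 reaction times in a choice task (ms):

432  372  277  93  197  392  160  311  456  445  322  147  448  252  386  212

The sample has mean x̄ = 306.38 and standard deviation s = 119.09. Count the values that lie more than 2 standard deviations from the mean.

Cutoffs: x̄ ± 2s = [68.20, 544.56].
Every value lies within the cutoffs.

0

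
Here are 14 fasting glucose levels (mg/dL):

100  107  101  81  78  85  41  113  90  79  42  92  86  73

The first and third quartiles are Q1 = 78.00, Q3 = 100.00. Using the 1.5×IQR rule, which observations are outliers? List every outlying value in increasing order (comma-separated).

41, 42

IQR = Q3 − Q1 = 100.00 − 78.00 = 22.00.
Lower fence = Q1 − 1.5·IQR = 78.00 − 33.00 = 45.00.
Upper fence = Q3 + 1.5·IQR = 100.00 + 33.00 = 133.00.
41 < 45.00 → outlier.
42 < 45.00 → outlier.
All remaining values lie within [45.00, 133.00].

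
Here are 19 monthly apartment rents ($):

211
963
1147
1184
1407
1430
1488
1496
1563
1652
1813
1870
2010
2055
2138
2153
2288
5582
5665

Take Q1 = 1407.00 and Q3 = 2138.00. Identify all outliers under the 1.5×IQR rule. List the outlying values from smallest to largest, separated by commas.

211, 5582, 5665

IQR = Q3 − Q1 = 2138.00 − 1407.00 = 731.00.
Lower fence = Q1 − 1.5·IQR = 1407.00 − 1096.50 = 310.50.
Upper fence = Q3 + 1.5·IQR = 2138.00 + 1096.50 = 3234.50.
211 < 310.50 → outlier.
5582 > 3234.50 → outlier.
5665 > 3234.50 → outlier.
All remaining values lie within [310.50, 3234.50].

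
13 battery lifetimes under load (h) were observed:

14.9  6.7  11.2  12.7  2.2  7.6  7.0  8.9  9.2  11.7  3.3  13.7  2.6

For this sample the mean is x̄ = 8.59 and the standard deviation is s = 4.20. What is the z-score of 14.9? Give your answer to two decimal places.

z = (14.9 − 8.59) / 4.20 = 1.50.

1.50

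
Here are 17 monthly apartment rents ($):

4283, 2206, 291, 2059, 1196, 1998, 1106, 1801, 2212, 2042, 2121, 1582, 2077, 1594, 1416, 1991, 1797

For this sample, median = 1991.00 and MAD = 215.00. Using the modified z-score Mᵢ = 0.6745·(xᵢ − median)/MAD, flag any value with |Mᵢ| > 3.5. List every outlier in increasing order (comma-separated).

291, 4283

|Mᵢ| > 3.5 ⇔ |xᵢ − 1991.00| > 3.5·215.00/0.6745 = 1115.64.
So outliers lie outside [875.36, 3106.64].
291: M = -5.33 → outlier.
4283: M = 7.19 → outlier.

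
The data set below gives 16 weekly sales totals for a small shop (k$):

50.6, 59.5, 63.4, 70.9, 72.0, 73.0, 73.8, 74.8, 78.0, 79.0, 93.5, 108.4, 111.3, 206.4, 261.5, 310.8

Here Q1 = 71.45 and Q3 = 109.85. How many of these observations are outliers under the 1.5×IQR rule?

IQR = 38.40; fences at 71.45 − 57.60 = 13.85 and 109.85 + 57.60 = 167.45.
Outside the cutoffs: 206.4, 261.5, 310.8.

3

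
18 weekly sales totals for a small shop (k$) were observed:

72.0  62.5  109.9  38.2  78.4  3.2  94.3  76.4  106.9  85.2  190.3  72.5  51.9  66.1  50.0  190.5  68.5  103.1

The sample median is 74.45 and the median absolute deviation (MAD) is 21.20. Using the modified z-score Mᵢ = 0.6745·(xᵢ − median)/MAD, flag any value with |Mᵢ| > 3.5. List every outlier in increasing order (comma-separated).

190.3, 190.5

|Mᵢ| > 3.5 ⇔ |xᵢ − 74.45| > 3.5·21.20/0.6745 = 110.01.
So outliers lie outside [-35.56, 184.46].
190.3: M = 3.69 → outlier.
190.5: M = 3.69 → outlier.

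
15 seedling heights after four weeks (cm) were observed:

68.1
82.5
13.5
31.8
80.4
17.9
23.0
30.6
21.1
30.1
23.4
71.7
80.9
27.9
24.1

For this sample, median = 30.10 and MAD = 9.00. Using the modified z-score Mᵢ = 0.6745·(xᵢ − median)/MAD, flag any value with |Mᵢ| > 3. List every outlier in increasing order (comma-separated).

|Mᵢ| > 3 ⇔ |xᵢ − 30.10| > 3·9.00/0.6745 = 40.03.
So outliers lie outside [-9.93, 70.13].
71.7: M = 3.12 → outlier.
80.4: M = 3.77 → outlier.
80.9: M = 3.81 → outlier.
82.5: M = 3.93 → outlier.

71.7, 80.4, 80.9, 82.5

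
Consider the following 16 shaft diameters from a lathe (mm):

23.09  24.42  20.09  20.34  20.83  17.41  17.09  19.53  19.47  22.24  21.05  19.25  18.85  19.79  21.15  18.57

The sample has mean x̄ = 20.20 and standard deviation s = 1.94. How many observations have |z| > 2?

Cutoffs: x̄ ± 2s = [16.32, 24.08].
Outside the cutoffs: 24.42.

1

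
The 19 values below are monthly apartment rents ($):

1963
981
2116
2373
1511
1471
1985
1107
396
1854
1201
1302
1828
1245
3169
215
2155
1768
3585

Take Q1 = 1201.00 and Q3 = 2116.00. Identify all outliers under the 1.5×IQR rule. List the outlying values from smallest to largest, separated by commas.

3585

IQR = Q3 − Q1 = 2116.00 − 1201.00 = 915.00.
Lower fence = Q1 − 1.5·IQR = 1201.00 − 1372.50 = -171.50.
Upper fence = Q3 + 1.5·IQR = 2116.00 + 1372.50 = 3488.50.
3585 > 3488.50 → outlier.
All remaining values lie within [-171.50, 3488.50].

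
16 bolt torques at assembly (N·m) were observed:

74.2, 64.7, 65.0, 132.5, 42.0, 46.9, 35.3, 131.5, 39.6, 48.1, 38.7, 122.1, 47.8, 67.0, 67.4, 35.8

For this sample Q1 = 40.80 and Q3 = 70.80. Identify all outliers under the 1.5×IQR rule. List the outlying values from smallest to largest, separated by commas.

122.1, 131.5, 132.5

IQR = Q3 − Q1 = 70.80 − 40.80 = 30.00.
Lower fence = Q1 − 1.5·IQR = 40.80 − 45.00 = -4.20.
Upper fence = Q3 + 1.5·IQR = 70.80 + 45.00 = 115.80.
122.1 > 115.80 → outlier.
131.5 > 115.80 → outlier.
132.5 > 115.80 → outlier.
All remaining values lie within [-4.20, 115.80].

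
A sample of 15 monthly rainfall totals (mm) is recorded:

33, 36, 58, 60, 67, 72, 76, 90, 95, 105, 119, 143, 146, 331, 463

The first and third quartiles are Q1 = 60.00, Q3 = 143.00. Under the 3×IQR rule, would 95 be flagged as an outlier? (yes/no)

IQR = Q3 − Q1 = 143.00 − 60.00 = 83.00.
Lower fence = Q1 − 3·IQR = 60.00 − 249.00 = -189.00.
Upper fence = Q3 + 3·IQR = 143.00 + 249.00 = 392.00.
95 lies within [-189.00, 392.00].

no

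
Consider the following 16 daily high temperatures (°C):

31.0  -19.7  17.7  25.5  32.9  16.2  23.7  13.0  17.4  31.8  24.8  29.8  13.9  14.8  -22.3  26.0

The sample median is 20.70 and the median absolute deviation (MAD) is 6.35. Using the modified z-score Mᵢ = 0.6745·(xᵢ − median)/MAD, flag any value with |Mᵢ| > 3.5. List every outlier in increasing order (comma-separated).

|Mᵢ| > 3.5 ⇔ |xᵢ − 20.70| > 3.5·6.35/0.6745 = 32.95.
So outliers lie outside [-12.25, 53.65].
-22.3: M = -4.57 → outlier.
-19.7: M = -4.29 → outlier.

-22.3, -19.7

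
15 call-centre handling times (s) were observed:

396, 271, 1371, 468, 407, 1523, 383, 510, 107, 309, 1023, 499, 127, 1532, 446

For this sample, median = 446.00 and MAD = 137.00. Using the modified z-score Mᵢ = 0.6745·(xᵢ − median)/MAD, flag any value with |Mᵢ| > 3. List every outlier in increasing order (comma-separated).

1371, 1523, 1532

|Mᵢ| > 3 ⇔ |xᵢ − 446.00| > 3·137.00/0.6745 = 609.34.
So outliers lie outside [-163.34, 1055.34].
1371: M = 4.55 → outlier.
1523: M = 5.30 → outlier.
1532: M = 5.35 → outlier.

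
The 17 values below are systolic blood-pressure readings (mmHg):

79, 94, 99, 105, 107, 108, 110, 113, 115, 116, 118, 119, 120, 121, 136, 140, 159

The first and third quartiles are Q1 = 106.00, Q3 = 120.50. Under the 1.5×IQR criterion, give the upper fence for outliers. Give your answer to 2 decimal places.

IQR = Q3 − Q1 = 120.50 − 106.00 = 14.50.
Lower fence = Q1 − 1.5·IQR = 106.00 − 21.75 = 84.25.
Upper fence = Q3 + 1.5·IQR = 120.50 + 21.75 = 142.25.

142.25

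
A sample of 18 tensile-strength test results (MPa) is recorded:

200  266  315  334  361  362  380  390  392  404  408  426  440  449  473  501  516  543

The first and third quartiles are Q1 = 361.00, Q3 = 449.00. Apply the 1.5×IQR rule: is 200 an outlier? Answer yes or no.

IQR = Q3 − Q1 = 449.00 − 361.00 = 88.00.
Lower fence = Q1 − 1.5·IQR = 361.00 − 132.00 = 229.00.
Upper fence = Q3 + 1.5·IQR = 449.00 + 132.00 = 581.00.
200 lies below the lower fence.

yes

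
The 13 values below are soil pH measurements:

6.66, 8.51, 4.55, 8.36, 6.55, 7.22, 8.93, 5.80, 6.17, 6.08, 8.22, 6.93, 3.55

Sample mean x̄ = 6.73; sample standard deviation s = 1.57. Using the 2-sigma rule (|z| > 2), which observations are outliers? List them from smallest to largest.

Cutoffs at x̄ ± 2s: 6.73 ± 2·1.57 = [3.59, 9.87].
3.55: z = -2.03, |z| > 2 → outlier.
Every other value lies within [3.59, 9.87].

3.55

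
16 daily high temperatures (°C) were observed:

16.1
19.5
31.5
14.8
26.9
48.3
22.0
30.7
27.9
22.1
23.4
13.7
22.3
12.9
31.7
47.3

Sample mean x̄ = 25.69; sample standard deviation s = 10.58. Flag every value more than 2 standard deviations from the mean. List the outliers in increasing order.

Cutoffs at x̄ ± 2s: 25.69 ± 2·10.58 = [4.53, 46.85].
47.3: z = 2.04, |z| > 2 → outlier.
48.3: z = 2.14, |z| > 2 → outlier.
Every other value lies within [4.53, 46.85].

47.3, 48.3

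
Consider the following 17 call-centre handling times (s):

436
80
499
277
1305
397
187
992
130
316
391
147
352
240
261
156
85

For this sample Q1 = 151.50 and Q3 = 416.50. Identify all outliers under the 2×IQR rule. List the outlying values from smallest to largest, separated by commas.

IQR = Q3 − Q1 = 416.50 − 151.50 = 265.00.
Lower fence = Q1 − 2·IQR = 151.50 − 530.00 = -378.50.
Upper fence = Q3 + 2·IQR = 416.50 + 530.00 = 946.50.
992 > 946.50 → outlier.
1305 > 946.50 → outlier.
All remaining values lie within [-378.50, 946.50].

992, 1305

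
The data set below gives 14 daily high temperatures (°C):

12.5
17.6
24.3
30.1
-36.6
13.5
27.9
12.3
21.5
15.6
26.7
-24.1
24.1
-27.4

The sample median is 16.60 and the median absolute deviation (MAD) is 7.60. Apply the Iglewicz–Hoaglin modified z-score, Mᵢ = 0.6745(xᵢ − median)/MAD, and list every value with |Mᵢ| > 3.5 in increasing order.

|Mᵢ| > 3.5 ⇔ |xᵢ − 16.60| > 3.5·7.60/0.6745 = 39.44.
So outliers lie outside [-22.84, 56.04].
-36.6: M = -4.72 → outlier.
-27.4: M = -3.91 → outlier.
-24.1: M = -3.61 → outlier.

-36.6, -27.4, -24.1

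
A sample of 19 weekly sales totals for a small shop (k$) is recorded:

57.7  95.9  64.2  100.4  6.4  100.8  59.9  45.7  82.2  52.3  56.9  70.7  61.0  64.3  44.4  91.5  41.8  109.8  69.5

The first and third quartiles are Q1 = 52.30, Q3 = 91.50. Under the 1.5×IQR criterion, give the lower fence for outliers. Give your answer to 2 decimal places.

IQR = Q3 − Q1 = 91.50 − 52.30 = 39.20.
Lower fence = Q1 − 1.5·IQR = 52.30 − 58.80 = -6.50.
Upper fence = Q3 + 1.5·IQR = 91.50 + 58.80 = 150.30.

-6.50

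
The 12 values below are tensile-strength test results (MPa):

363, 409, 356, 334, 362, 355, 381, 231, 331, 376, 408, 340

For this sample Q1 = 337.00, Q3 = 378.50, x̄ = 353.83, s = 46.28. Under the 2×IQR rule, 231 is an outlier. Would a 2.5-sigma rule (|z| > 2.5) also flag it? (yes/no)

z = (231 − 353.83) / 46.28 = -2.65.
|z| = 2.65 > 2.5.

yes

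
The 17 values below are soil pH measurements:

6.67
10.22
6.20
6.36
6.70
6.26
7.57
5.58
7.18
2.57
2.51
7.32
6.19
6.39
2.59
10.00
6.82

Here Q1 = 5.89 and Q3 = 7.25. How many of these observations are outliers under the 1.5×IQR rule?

5

IQR = 1.36; fences at 5.89 − 2.04 = 3.85 and 7.25 + 2.04 = 9.29.
Outside the cutoffs: 2.51, 2.57, 2.59, 10.00, 10.22.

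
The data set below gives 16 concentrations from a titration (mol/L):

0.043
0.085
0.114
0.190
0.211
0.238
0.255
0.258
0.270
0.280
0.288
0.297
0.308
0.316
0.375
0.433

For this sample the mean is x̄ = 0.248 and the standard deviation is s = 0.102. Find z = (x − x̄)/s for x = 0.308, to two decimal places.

z = (0.308 − 0.248) / 0.102 = 0.59.

0.59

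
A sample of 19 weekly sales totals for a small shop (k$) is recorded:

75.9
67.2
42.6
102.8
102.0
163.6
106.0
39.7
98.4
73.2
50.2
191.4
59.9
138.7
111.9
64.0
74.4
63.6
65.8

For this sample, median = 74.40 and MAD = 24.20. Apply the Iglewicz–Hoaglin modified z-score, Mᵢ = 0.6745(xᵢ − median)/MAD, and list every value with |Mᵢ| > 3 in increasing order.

|Mᵢ| > 3 ⇔ |xᵢ − 74.40| > 3·24.20/0.6745 = 107.64.
So outliers lie outside [-33.24, 182.04].
191.4: M = 3.26 → outlier.

191.4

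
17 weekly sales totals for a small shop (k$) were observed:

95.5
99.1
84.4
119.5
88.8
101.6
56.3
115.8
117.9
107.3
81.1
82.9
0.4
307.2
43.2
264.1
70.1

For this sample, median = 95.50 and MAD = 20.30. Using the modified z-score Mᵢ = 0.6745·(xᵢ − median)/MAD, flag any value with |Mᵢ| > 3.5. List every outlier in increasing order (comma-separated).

|Mᵢ| > 3.5 ⇔ |xᵢ − 95.50| > 3.5·20.30/0.6745 = 105.34.
So outliers lie outside [-9.84, 200.84].
264.1: M = 5.60 → outlier.
307.2: M = 7.03 → outlier.

264.1, 307.2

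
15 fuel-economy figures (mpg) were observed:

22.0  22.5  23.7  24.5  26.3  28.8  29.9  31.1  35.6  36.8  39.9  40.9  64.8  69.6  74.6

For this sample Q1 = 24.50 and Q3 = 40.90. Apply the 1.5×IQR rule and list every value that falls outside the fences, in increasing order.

69.6, 74.6

IQR = Q3 − Q1 = 40.90 − 24.50 = 16.40.
Lower fence = Q1 − 1.5·IQR = 24.50 − 24.60 = -0.10.
Upper fence = Q3 + 1.5·IQR = 40.90 + 24.60 = 65.50.
69.6 > 65.50 → outlier.
74.6 > 65.50 → outlier.
All remaining values lie within [-0.10, 65.50].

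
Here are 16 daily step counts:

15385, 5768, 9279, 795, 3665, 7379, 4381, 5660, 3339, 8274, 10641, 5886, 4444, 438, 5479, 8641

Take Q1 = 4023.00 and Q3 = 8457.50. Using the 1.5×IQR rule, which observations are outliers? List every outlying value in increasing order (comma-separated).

15385

IQR = Q3 − Q1 = 8457.50 − 4023.00 = 4434.50.
Lower fence = Q1 − 1.5·IQR = 4023.00 − 6651.75 = -2628.75.
Upper fence = Q3 + 1.5·IQR = 8457.50 + 6651.75 = 15109.25.
15385 > 15109.25 → outlier.
All remaining values lie within [-2628.75, 15109.25].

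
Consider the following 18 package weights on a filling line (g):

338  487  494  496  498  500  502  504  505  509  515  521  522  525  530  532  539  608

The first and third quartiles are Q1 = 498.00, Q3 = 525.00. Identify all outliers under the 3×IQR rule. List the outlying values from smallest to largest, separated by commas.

IQR = Q3 − Q1 = 525.00 − 498.00 = 27.00.
Lower fence = Q1 − 3·IQR = 498.00 − 81.00 = 417.00.
Upper fence = Q3 + 3·IQR = 525.00 + 81.00 = 606.00.
338 < 417.00 → outlier.
608 > 606.00 → outlier.
All remaining values lie within [417.00, 606.00].

338, 608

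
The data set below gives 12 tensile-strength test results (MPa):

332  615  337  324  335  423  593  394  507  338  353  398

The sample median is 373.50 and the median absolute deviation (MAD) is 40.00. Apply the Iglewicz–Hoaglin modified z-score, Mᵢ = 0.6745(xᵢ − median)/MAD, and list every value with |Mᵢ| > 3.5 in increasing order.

593, 615

|Mᵢ| > 3.5 ⇔ |xᵢ − 373.50| > 3.5·40.00/0.6745 = 207.56.
So outliers lie outside [165.94, 581.06].
593: M = 3.70 → outlier.
615: M = 4.07 → outlier.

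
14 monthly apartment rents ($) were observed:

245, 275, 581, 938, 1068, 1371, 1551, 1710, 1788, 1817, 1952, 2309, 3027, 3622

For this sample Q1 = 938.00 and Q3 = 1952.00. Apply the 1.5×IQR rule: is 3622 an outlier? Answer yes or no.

IQR = Q3 − Q1 = 1952.00 − 938.00 = 1014.00.
Lower fence = Q1 − 1.5·IQR = 938.00 − 1521.00 = -583.00.
Upper fence = Q3 + 1.5·IQR = 1952.00 + 1521.00 = 3473.00.
3622 lies above the upper fence.

yes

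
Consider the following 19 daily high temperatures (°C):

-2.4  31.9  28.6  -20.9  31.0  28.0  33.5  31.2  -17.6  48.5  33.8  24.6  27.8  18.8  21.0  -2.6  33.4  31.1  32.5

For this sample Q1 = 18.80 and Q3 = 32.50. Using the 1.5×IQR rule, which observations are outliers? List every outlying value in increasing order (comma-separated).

IQR = Q3 − Q1 = 32.50 − 18.80 = 13.70.
Lower fence = Q1 − 1.5·IQR = 18.80 − 20.55 = -1.75.
Upper fence = Q3 + 1.5·IQR = 32.50 + 20.55 = 53.05.
-20.9 < -1.75 → outlier.
-17.6 < -1.75 → outlier.
-2.6 < -1.75 → outlier.
-2.4 < -1.75 → outlier.
All remaining values lie within [-1.75, 53.05].

-20.9, -17.6, -2.6, -2.4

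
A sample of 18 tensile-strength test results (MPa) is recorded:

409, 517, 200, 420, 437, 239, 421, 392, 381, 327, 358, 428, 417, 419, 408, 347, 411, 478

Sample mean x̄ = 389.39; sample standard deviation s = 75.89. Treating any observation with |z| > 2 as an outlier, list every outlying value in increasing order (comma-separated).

200

Cutoffs at x̄ ± 2s: 389.39 ± 2·75.89 = [237.61, 541.17].
200: z = -2.50, |z| > 2 → outlier.
Every other value lies within [237.61, 541.17].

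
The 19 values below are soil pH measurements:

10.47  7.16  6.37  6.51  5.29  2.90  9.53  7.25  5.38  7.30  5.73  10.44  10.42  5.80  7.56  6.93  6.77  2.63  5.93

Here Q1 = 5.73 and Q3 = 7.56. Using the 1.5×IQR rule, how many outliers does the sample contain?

5

IQR = 1.83; fences at 5.73 − 2.745 = 2.985 and 7.56 + 2.745 = 10.305.
Outside the cutoffs: 2.63, 2.90, 10.42, 10.44, 10.47.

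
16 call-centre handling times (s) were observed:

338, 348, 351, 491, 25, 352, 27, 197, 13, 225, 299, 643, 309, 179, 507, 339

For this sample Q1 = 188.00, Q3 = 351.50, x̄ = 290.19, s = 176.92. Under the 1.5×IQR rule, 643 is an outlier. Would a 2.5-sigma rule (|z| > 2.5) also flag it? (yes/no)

z = (643 − 290.19) / 176.92 = 1.99.
|z| = 1.99 ≤ 2.5.

no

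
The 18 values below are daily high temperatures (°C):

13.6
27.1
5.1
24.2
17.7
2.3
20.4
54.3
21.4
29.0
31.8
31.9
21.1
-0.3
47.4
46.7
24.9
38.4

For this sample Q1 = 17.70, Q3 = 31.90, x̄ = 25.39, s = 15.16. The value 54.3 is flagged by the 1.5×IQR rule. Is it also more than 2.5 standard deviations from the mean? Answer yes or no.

no

z = (54.3 − 25.39) / 15.16 = 1.91.
|z| = 1.91 ≤ 2.5.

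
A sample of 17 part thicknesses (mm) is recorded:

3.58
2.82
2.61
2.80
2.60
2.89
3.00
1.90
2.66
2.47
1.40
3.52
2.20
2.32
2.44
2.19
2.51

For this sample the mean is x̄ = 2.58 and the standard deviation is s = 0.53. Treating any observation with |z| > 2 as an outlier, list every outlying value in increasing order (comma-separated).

1.40

Cutoffs at x̄ ± 2s: 2.58 ± 2·0.53 = [1.52, 3.64].
1.40: z = -2.23, |z| > 2 → outlier.
Every other value lies within [1.52, 3.64].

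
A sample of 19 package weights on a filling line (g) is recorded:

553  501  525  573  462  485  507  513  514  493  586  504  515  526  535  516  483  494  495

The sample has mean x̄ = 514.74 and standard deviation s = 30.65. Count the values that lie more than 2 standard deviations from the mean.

1

Cutoffs: x̄ ± 2s = [453.44, 576.04].
Outside the cutoffs: 586.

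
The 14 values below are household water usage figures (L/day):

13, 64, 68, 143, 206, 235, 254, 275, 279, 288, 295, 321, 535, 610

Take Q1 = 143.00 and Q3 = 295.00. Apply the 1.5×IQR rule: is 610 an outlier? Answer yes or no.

IQR = Q3 − Q1 = 295.00 − 143.00 = 152.00.
Lower fence = Q1 − 1.5·IQR = 143.00 − 228.00 = -85.00.
Upper fence = Q3 + 1.5·IQR = 295.00 + 228.00 = 523.00.
610 lies above the upper fence.

yes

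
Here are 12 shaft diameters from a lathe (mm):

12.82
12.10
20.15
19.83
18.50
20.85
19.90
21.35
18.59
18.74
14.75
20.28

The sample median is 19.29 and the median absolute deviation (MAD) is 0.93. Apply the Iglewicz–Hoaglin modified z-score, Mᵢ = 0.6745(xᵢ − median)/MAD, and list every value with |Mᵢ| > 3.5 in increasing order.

12.10, 12.82

|Mᵢ| > 3.5 ⇔ |xᵢ − 19.29| > 3.5·0.93/0.6745 = 4.83.
So outliers lie outside [14.46, 24.12].
12.10: M = -5.21 → outlier.
12.82: M = -4.69 → outlier.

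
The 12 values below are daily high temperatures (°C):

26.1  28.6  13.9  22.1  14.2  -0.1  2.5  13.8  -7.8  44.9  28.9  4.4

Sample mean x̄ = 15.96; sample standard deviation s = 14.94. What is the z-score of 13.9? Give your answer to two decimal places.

-0.14

z = (13.9 − 15.96) / 14.94 = -0.14.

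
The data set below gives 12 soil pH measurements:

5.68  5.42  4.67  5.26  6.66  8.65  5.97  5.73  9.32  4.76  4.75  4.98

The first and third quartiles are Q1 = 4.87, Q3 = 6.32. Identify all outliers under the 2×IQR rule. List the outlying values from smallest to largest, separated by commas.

IQR = Q3 − Q1 = 6.32 − 4.87 = 1.45.
Lower fence = Q1 − 2·IQR = 4.87 − 2.90 = 1.97.
Upper fence = Q3 + 2·IQR = 6.32 + 2.90 = 9.22.
9.32 > 9.22 → outlier.
All remaining values lie within [1.97, 9.22].

9.32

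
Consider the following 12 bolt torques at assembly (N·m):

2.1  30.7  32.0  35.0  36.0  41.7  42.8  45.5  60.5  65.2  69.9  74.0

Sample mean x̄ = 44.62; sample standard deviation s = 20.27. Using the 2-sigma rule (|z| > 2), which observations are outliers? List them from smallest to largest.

2.1

Cutoffs at x̄ ± 2s: 44.62 ± 2·20.27 = [4.08, 85.16].
2.1: z = -2.10, |z| > 2 → outlier.
Every other value lies within [4.08, 85.16].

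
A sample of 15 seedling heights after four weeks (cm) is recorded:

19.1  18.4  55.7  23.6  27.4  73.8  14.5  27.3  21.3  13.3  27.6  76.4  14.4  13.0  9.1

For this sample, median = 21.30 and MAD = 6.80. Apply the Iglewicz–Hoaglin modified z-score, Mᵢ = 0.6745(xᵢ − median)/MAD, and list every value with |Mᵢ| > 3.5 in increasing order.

73.8, 76.4

|Mᵢ| > 3.5 ⇔ |xᵢ − 21.30| > 3.5·6.80/0.6745 = 35.29.
So outliers lie outside [-13.99, 56.59].
73.8: M = 5.21 → outlier.
76.4: M = 5.47 → outlier.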